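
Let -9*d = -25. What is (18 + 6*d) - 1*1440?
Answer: -4216/3 ≈ -1405.3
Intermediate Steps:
d = 25/9 (d = -⅑*(-25) = 25/9 ≈ 2.7778)
(18 + 6*d) - 1*1440 = (18 + 6*(25/9)) - 1*1440 = (18 + 50/3) - 1440 = 104/3 - 1440 = -4216/3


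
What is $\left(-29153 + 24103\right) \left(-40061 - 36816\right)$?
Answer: $388228850$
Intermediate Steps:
$\left(-29153 + 24103\right) \left(-40061 - 36816\right) = \left(-5050\right) \left(-76877\right) = 388228850$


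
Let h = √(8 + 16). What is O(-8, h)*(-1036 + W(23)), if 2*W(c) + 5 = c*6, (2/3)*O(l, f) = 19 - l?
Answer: -157059/4 ≈ -39265.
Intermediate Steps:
h = 2*√6 (h = √24 = 2*√6 ≈ 4.8990)
O(l, f) = 57/2 - 3*l/2 (O(l, f) = 3*(19 - l)/2 = 57/2 - 3*l/2)
W(c) = -5/2 + 3*c (W(c) = -5/2 + (c*6)/2 = -5/2 + (6*c)/2 = -5/2 + 3*c)
O(-8, h)*(-1036 + W(23)) = (57/2 - 3/2*(-8))*(-1036 + (-5/2 + 3*23)) = (57/2 + 12)*(-1036 + (-5/2 + 69)) = 81*(-1036 + 133/2)/2 = (81/2)*(-1939/2) = -157059/4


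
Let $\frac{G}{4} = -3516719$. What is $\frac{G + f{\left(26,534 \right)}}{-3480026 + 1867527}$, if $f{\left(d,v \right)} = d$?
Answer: $\frac{2009550}{230357} \approx 8.7236$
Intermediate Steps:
$G = -14066876$ ($G = 4 \left(-3516719\right) = -14066876$)
$\frac{G + f{\left(26,534 \right)}}{-3480026 + 1867527} = \frac{-14066876 + 26}{-3480026 + 1867527} = - \frac{14066850}{-1612499} = \left(-14066850\right) \left(- \frac{1}{1612499}\right) = \frac{2009550}{230357}$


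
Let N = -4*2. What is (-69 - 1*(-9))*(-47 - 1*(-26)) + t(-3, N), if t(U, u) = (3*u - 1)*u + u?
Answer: 1452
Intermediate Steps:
N = -8
t(U, u) = u + u*(-1 + 3*u) (t(U, u) = (-1 + 3*u)*u + u = u*(-1 + 3*u) + u = u + u*(-1 + 3*u))
(-69 - 1*(-9))*(-47 - 1*(-26)) + t(-3, N) = (-69 - 1*(-9))*(-47 - 1*(-26)) + 3*(-8)**2 = (-69 + 9)*(-47 + 26) + 3*64 = -60*(-21) + 192 = 1260 + 192 = 1452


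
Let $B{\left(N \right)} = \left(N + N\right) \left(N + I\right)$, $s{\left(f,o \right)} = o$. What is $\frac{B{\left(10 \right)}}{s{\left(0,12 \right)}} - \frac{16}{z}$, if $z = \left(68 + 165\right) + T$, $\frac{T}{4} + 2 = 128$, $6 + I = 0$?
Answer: $\frac{14692}{2211} \approx 6.645$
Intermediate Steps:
$I = -6$ ($I = -6 + 0 = -6$)
$T = 504$ ($T = -8 + 4 \cdot 128 = -8 + 512 = 504$)
$B{\left(N \right)} = 2 N \left(-6 + N\right)$ ($B{\left(N \right)} = \left(N + N\right) \left(N - 6\right) = 2 N \left(-6 + N\right)$)
$z = 737$ ($z = \left(68 + 165\right) + 504 = 233 + 504 = 737$)
$\frac{B{\left(10 \right)}}{s{\left(0,12 \right)}} - \frac{16}{z} = \frac{2 \cdot 10 \left(-6 + 10\right)}{12} - \frac{16}{737} = 2 \cdot 10 \cdot 4 \cdot \frac{1}{12} - \frac{16}{737} = 80 \cdot \frac{1}{12} - \frac{16}{737} = \frac{20}{3} - \frac{16}{737} = \frac{14692}{2211}$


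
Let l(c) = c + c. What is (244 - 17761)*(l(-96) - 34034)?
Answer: 599536842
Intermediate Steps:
l(c) = 2*c
(244 - 17761)*(l(-96) - 34034) = (244 - 17761)*(2*(-96) - 34034) = -17517*(-192 - 34034) = -17517*(-34226) = 599536842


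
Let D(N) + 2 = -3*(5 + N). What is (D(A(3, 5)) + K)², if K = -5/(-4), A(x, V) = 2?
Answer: 7569/16 ≈ 473.06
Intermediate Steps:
D(N) = -17 - 3*N (D(N) = -2 - 3*(5 + N) = -2 + (-15 - 3*N) = -17 - 3*N)
K = 5/4 (K = -5*(-¼) = 5/4 ≈ 1.2500)
(D(A(3, 5)) + K)² = ((-17 - 3*2) + 5/4)² = ((-17 - 6) + 5/4)² = (-23 + 5/4)² = (-87/4)² = 7569/16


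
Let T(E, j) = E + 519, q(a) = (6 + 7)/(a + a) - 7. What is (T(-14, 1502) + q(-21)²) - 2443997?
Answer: -4310225639/1764 ≈ -2.4434e+6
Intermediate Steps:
q(a) = -7 + 13/(2*a) (q(a) = 13/((2*a)) - 7 = 13*(1/(2*a)) - 7 = 13/(2*a) - 7 = -7 + 13/(2*a))
T(E, j) = 519 + E
(T(-14, 1502) + q(-21)²) - 2443997 = ((519 - 14) + (-7 + (13/2)/(-21))²) - 2443997 = (505 + (-7 + (13/2)*(-1/21))²) - 2443997 = (505 + (-7 - 13/42)²) - 2443997 = (505 + (-307/42)²) - 2443997 = (505 + 94249/1764) - 2443997 = 985069/1764 - 2443997 = -4310225639/1764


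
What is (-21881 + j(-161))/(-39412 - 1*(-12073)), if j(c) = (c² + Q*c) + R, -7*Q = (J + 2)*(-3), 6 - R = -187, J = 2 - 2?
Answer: -105/701 ≈ -0.14979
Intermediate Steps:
J = 0
R = 193 (R = 6 - 1*(-187) = 6 + 187 = 193)
Q = 6/7 (Q = -(0 + 2)*(-3)/7 = -2*(-3)/7 = -⅐*(-6) = 6/7 ≈ 0.85714)
j(c) = 193 + c² + 6*c/7 (j(c) = (c² + 6*c/7) + 193 = 193 + c² + 6*c/7)
(-21881 + j(-161))/(-39412 - 1*(-12073)) = (-21881 + (193 + (-161)² + (6/7)*(-161)))/(-39412 - 1*(-12073)) = (-21881 + (193 + 25921 - 138))/(-39412 + 12073) = (-21881 + 25976)/(-27339) = 4095*(-1/27339) = -105/701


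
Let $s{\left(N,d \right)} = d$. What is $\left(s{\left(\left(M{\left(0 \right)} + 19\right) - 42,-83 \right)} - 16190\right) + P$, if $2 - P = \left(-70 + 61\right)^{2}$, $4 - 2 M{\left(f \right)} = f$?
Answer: $-16352$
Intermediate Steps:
$M{\left(f \right)} = 2 - \frac{f}{2}$
$P = -79$ ($P = 2 - \left(-70 + 61\right)^{2} = 2 - \left(-9\right)^{2} = 2 - 81 = -79$)
$\left(s{\left(\left(M{\left(0 \right)} + 19\right) - 42,-83 \right)} - 16190\right) + P = \left(-83 - 16190\right) - 79 = -16273 - 79 = -16352$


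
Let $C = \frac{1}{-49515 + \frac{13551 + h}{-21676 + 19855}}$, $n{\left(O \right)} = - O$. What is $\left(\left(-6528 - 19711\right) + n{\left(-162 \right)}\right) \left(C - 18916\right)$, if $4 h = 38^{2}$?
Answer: $\frac{44483675592376981}{90180727} \approx 4.9327 \cdot 10^{8}$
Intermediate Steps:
$h = 361$ ($h = \frac{38^{2}}{4} = \frac{1}{4} \cdot 1444 = 361$)
$C = - \frac{1821}{90180727}$ ($C = \frac{1}{-49515 + \frac{13551 + 361}{-21676 + 19855}} = \frac{1}{-49515 + \frac{13912}{-1821}} = \frac{1}{-49515 + 13912 \left(- \frac{1}{1821}\right)} = \frac{1}{-49515 - \frac{13912}{1821}} = \frac{1}{- \frac{90180727}{1821}} = - \frac{1821}{90180727} \approx -2.0193 \cdot 10^{-5}$)
$\left(\left(-6528 - 19711\right) + n{\left(-162 \right)}\right) \left(C - 18916\right) = \left(\left(-6528 - 19711\right) - -162\right) \left(- \frac{1821}{90180727} - 18916\right) = \left(-26239 + 162\right) \left(- \frac{1705858633753}{90180727}\right) = \left(-26077\right) \left(- \frac{1705858633753}{90180727}\right) = \frac{44483675592376981}{90180727}$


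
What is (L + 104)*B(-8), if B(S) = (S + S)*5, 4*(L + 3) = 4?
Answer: -8160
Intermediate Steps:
L = -2 (L = -3 + (¼)*4 = -3 + 1 = -2)
B(S) = 10*S (B(S) = (2*S)*5 = 10*S)
(L + 104)*B(-8) = (-2 + 104)*(10*(-8)) = 102*(-80) = -8160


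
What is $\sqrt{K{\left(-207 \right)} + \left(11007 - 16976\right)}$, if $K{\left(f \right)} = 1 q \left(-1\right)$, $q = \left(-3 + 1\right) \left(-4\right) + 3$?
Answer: $2 i \sqrt{1495} \approx 77.33 i$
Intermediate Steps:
$q = 11$ ($q = \left(-2\right) \left(-4\right) + 3 = 8 + 3 = 11$)
$K{\left(f \right)} = -11$ ($K{\left(f \right)} = 1 \cdot 11 \left(-1\right) = 11 \left(-1\right) = -11$)
$\sqrt{K{\left(-207 \right)} + \left(11007 - 16976\right)} = \sqrt{-11 + \left(11007 - 16976\right)} = \sqrt{-11 - 5969} = \sqrt{-5980} = 2 i \sqrt{1495}$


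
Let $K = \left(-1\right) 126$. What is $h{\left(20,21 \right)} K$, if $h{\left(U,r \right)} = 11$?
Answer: $-1386$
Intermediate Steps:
$K = -126$
$h{\left(20,21 \right)} K = 11 \left(-126\right) = -1386$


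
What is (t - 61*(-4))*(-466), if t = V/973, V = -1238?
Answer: -110057084/973 ≈ -1.1311e+5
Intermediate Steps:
t = -1238/973 ≈ -1.2724
(t - 61*(-4))*(-466) = (-1238/973 - 61*(-4))*(-466) = (-1238/973 + 244)*(-466) = (236174/973)*(-466) = -110057084/973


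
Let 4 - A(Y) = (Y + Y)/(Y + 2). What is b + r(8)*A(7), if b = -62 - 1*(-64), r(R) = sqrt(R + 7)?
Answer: 2 + 22*sqrt(15)/9 ≈ 11.467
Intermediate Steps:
r(R) = sqrt(7 + R)
A(Y) = 4 - 2*Y/(2 + Y) (A(Y) = 4 - (Y + Y)/(Y + 2) = 4 - 2*Y/(2 + Y))
b = 2 (b = -62 + 64 = 2)
b + r(8)*A(7) = 2 + sqrt(7 + 8)*(2*(4 + 7)/(2 + 7)) = 2 + sqrt(15)*(2*11/9) = 2 + sqrt(15)*(2*(1/9)*11) = 2 + sqrt(15)*(22/9) = 2 + 22*sqrt(15)/9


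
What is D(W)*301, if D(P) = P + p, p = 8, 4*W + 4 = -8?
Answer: 1505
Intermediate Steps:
W = -3 (W = -1 + (1/4)*(-8) = -1 - 2 = -3)
D(P) = 8 + P (D(P) = P + 8 = 8 + P)
D(W)*301 = (8 - 3)*301 = 5*301 = 1505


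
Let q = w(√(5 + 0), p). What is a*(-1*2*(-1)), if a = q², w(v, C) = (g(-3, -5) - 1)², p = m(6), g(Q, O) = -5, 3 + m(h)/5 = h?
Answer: 2592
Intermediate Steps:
m(h) = -15 + 5*h
p = 15 (p = -15 + 5*6 = -15 + 30 = 15)
w(v, C) = 36 (w(v, C) = (-5 - 1)² = (-6)² = 36)
q = 36
a = 1296 (a = 36² = 1296)
a*(-1*2*(-1)) = 1296*(-1*2*(-1)) = 1296*(-2*(-1)) = 1296*2 = 2592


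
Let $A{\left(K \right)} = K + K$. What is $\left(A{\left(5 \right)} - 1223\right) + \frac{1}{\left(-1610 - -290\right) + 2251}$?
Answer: $- \frac{1129302}{931} \approx -1213.0$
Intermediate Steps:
$A{\left(K \right)} = 2 K$
$\left(A{\left(5 \right)} - 1223\right) + \frac{1}{\left(-1610 - -290\right) + 2251} = \left(2 \cdot 5 - 1223\right) + \frac{1}{\left(-1610 - -290\right) + 2251} = \left(10 - 1223\right) + \frac{1}{\left(-1610 + 290\right) + 2251} = -1213 + \frac{1}{-1320 + 2251} = -1213 + \frac{1}{931} = - \frac{1129302}{931}$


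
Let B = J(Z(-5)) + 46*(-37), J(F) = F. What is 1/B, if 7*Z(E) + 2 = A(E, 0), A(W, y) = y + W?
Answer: -1/1703 ≈ -0.00058720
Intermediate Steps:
A(W, y) = W + y
Z(E) = -2/7 + E/7 (Z(E) = -2/7 + (E + 0)/7 = -2/7 + E/7)
B = -1703 (B = (-2/7 + (1/7)*(-5)) + 46*(-37) = (-2/7 - 5/7) - 1702 = -1 - 1702 = -1703)
1/B = 1/(-1703) = -1/1703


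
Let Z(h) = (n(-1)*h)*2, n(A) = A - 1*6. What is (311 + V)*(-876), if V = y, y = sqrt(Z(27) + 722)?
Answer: -272436 - 1752*sqrt(86) ≈ -2.8868e+5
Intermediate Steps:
n(A) = -6 + A (n(A) = A - 6 = -6 + A)
Z(h) = -14*h (Z(h) = ((-6 - 1)*h)*2 = -7*h*2 = -14*h)
y = 2*sqrt(86) (y = sqrt(-14*27 + 722) = sqrt(-378 + 722) = sqrt(344) = 2*sqrt(86) ≈ 18.547)
V = 2*sqrt(86) ≈ 18.547
(311 + V)*(-876) = (311 + 2*sqrt(86))*(-876) = -272436 - 1752*sqrt(86)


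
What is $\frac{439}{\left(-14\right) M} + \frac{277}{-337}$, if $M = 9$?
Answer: $- \frac{182845}{42462} \approx -4.3061$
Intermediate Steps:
$\frac{439}{\left(-14\right) M} + \frac{277}{-337} = \frac{439}{\left(-14\right) 9} + \frac{277}{-337} = \frac{439}{-126} + 277 \left(- \frac{1}{337}\right) = 439 \left(- \frac{1}{126}\right) - \frac{277}{337} = - \frac{439}{126} - \frac{277}{337} = - \frac{182845}{42462}$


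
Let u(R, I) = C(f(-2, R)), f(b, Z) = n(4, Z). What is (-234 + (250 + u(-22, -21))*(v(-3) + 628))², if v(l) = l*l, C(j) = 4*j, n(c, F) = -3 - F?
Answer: 43026375184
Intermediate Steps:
f(b, Z) = -3 - Z
u(R, I) = -12 - 4*R (u(R, I) = 4*(-3 - R) = -12 - 4*R)
v(l) = l²
(-234 + (250 + u(-22, -21))*(v(-3) + 628))² = (-234 + (250 + (-12 - 4*(-22)))*((-3)² + 628))² = (-234 + (250 + (-12 + 88))*(9 + 628))² = (-234 + (250 + 76)*637)² = (-234 + 326*637)² = (-234 + 207662)² = 207428² = 43026375184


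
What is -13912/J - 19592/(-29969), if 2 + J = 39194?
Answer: 1907179/6383397 ≈ 0.29877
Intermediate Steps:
J = 39192 (J = -2 + 39194 = 39192)
-13912/J - 19592/(-29969) = -13912/39192 - 19592/(-29969) = -13912*1/39192 - 19592*(-1/29969) = -1739/4899 + 19592/29969 = 1907179/6383397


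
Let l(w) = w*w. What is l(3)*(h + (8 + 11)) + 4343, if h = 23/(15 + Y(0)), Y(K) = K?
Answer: 22639/5 ≈ 4527.8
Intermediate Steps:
l(w) = w²
h = 23/15 (h = 23/(15 + 0) = 23/15 ≈ 1.5333)
l(3)*(h + (8 + 11)) + 4343 = 3²*(23/15 + (8 + 11)) + 4343 = 9*(23/15 + 19) + 4343 = 9*(308/15) + 4343 = 924/5 + 4343 = 22639/5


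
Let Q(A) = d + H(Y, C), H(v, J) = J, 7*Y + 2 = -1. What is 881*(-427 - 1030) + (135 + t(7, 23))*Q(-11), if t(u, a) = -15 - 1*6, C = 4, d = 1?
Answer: -1283047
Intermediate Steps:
Y = -3/7 (Y = -2/7 + (⅐)*(-1) = -2/7 - ⅐ = -3/7 ≈ -0.42857)
t(u, a) = -21 (t(u, a) = -15 - 6 = -21)
Q(A) = 5 (Q(A) = 1 + 4 = 5)
881*(-427 - 1030) + (135 + t(7, 23))*Q(-11) = 881*(-427 - 1030) + (135 - 21)*5 = 881*(-1457) + 114*5 = -1283617 + 570 = -1283047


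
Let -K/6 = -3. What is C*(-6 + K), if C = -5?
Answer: -60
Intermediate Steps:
K = 18 (K = -6*(-3) = 18)
C*(-6 + K) = -5*(-6 + 18) = -5*12 = -60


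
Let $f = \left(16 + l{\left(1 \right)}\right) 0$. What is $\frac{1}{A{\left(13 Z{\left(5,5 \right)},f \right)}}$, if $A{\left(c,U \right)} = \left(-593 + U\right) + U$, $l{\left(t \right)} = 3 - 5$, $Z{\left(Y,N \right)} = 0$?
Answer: $- \frac{1}{593} \approx -0.0016863$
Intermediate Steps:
$l{\left(t \right)} = -2$ ($l{\left(t \right)} = 3 - 5 = -2$)
$f = 0$ ($f = \left(16 - 2\right) 0 = 14 \cdot 0 = 0$)
$A{\left(c,U \right)} = -593 + 2 U$
$\frac{1}{A{\left(13 Z{\left(5,5 \right)},f \right)}} = \frac{1}{-593 + 2 \cdot 0} = \frac{1}{-593 + 0} = \frac{1}{-593} = - \frac{1}{593}$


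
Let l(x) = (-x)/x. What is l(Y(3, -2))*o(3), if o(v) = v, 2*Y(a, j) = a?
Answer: -3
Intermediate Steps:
Y(a, j) = a/2
l(x) = -1
l(Y(3, -2))*o(3) = -1*3 = -3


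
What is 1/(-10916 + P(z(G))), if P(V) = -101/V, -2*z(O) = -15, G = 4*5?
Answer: -15/163942 ≈ -9.1496e-5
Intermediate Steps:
G = 20
z(O) = 15/2 (z(O) = -½*(-15) = 15/2)
1/(-10916 + P(z(G))) = 1/(-10916 - 101/15/2) = 1/(-10916 - 101*2/15) = 1/(-10916 - 202/15) = 1/(-163942/15) = -15/163942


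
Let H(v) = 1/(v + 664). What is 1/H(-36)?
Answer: 628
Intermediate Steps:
H(v) = 1/(664 + v)
1/H(-36) = 1/(1/(664 - 36)) = 1/(1/628) = 628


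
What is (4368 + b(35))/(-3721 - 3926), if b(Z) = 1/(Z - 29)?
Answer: -26209/45882 ≈ -0.57123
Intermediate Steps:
b(Z) = 1/(-29 + Z)
(4368 + b(35))/(-3721 - 3926) = (4368 + 1/(-29 + 35))/(-3721 - 3926) = (4368 + 1/6)/(-7647) = (4368 + ⅙)*(-1/7647) = (26209/6)*(-1/7647) = -26209/45882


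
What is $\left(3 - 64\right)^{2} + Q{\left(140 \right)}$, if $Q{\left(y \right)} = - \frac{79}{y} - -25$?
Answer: $\frac{524361}{140} \approx 3745.4$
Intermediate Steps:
$Q{\left(y \right)} = 25 - \frac{79}{y}$ ($Q{\left(y \right)} = - \frac{79}{y} + 25 = 25 - \frac{79}{y}$)
$\left(3 - 64\right)^{2} + Q{\left(140 \right)} = \left(3 - 64\right)^{2} + \left(25 - \frac{79}{140}\right) = \left(-61\right)^{2} + \left(25 - \frac{79}{140}\right) = 3721 + \left(25 - \frac{79}{140}\right) = 3721 + \frac{3421}{140} = \frac{524361}{140}$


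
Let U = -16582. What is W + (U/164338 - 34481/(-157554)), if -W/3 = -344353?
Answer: 13374039772870009/12946054626 ≈ 1.0331e+6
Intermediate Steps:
W = 1033059 (W = -3*(-344353) = 1033059)
W + (U/164338 - 34481/(-157554)) = 1033059 + (-16582/164338 - 34481/(-157554)) = 1033059 + (-16582*1/164338 - 34481*(-1/157554)) = 1033059 + (-8291/82169 + 34481/157554) = 1033059 + 1526989075/12946054626 = 13374039772870009/12946054626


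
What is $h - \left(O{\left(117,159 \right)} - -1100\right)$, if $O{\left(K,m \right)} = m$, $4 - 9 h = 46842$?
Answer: $- \frac{58169}{9} \approx -6463.2$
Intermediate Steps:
$h = - \frac{46838}{9}$ ($h = \frac{4}{9} - \frac{15614}{3} = - \frac{46838}{9} \approx -5204.2$)
$h - \left(O{\left(117,159 \right)} - -1100\right) = - \frac{46838}{9} - \left(159 - -1100\right) = - \frac{46838}{9} - \left(159 + 1100\right) = - \frac{46838}{9} - 1259 = - \frac{58169}{9}$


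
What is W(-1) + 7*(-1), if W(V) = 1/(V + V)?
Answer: -15/2 ≈ -7.5000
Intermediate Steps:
W(V) = 1/(2*V)
W(-1) + 7*(-1) = (½)/(-1) + 7*(-1) = (½)*(-1) - 7 = -½ - 7 = -15/2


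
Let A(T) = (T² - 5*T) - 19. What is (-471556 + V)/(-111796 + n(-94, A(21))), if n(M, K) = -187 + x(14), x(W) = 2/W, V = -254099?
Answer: 1015917/156776 ≈ 6.4801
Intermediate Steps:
A(T) = -19 + T² - 5*T
n(M, K) = -1308/7 (n(M, K) = -187 + 2/14 = -187 + 2*(1/14) = -187 + ⅐ = -1308/7)
(-471556 + V)/(-111796 + n(-94, A(21))) = (-471556 - 254099)/(-111796 - 1308/7) = -725655/(-783880/7) = -725655*(-7/783880) = 1015917/156776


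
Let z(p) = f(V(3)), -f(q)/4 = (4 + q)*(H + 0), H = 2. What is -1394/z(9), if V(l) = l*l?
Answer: 697/52 ≈ 13.404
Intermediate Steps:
V(l) = l²
f(q) = -32 - 8*q (f(q) = -4*(4 + q)*(2 + 0) = -4*(4 + q)*2 = -4*(8 + 2*q) = -32 - 8*q)
z(p) = -104 (z(p) = -32 - 8*3² = -32 - 8*9 = -32 - 72 = -104)
-1394/z(9) = -1394/(-104) = -1394*(-1/104) = 697/52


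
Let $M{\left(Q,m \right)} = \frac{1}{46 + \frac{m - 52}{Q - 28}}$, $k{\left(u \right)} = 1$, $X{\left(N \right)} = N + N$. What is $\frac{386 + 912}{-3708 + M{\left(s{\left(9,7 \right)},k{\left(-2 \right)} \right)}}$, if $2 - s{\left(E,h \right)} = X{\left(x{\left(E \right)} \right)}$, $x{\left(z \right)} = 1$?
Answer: $- \frac{869011}{2482492} \approx -0.35006$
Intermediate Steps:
$X{\left(N \right)} = 2 N$
$s{\left(E,h \right)} = 0$ ($s{\left(E,h \right)} = 2 - 2 \cdot 1 = 2 - 2 = 0$)
$M{\left(Q,m \right)} = \frac{1}{46 + \frac{-52 + m}{-28 + Q}}$
$\frac{386 + 912}{-3708 + M{\left(s{\left(9,7 \right)},k{\left(-2 \right)} \right)}} = \frac{386 + 912}{-3708 + \frac{-28 + 0}{-1340 + 1 + 46 \cdot 0}} = \frac{1298}{-3708 + \frac{1}{-1340 + 1 + 0} \left(-28\right)} = \frac{1298}{-3708 + \frac{1}{-1339} \left(-28\right)} = \frac{1298}{-3708 - - \frac{28}{1339}} = \frac{1298}{-3708 + \frac{28}{1339}} = \frac{1298}{- \frac{4964984}{1339}} = 1298 \left(- \frac{1339}{4964984}\right) = - \frac{869011}{2482492}$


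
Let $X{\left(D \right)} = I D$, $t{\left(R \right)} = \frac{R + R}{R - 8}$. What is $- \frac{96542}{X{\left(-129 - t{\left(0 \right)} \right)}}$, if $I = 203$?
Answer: $\frac{96542}{26187} \approx 3.6866$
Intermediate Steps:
$t{\left(R \right)} = \frac{2 R}{-8 + R}$
$X{\left(D \right)} = 203 D$
$- \frac{96542}{X{\left(-129 - t{\left(0 \right)} \right)}} = - \frac{96542}{203 \left(-129 - 2 \cdot 0 \frac{1}{-8 + 0}\right)} = - \frac{96542}{203 \left(-129 - 2 \cdot 0 \frac{1}{-8}\right)} = - \frac{96542}{203 \left(-129 - 2 \cdot 0 \left(- \frac{1}{8}\right)\right)} = - \frac{96542}{203 \left(-129 - 0\right)} = - \frac{96542}{203 \left(-129 + 0\right)} = - \frac{96542}{203 \left(-129\right)} = - \frac{96542}{-26187} = \left(-96542\right) \left(- \frac{1}{26187}\right) = \frac{96542}{26187}$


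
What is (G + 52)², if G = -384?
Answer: 110224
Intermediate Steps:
(G + 52)² = (-384 + 52)² = (-332)² = 110224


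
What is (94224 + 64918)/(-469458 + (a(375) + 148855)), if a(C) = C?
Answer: -79571/160114 ≈ -0.49696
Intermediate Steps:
(94224 + 64918)/(-469458 + (a(375) + 148855)) = (94224 + 64918)/(-469458 + (375 + 148855)) = 159142/(-469458 + 149230) = 159142/(-320228) = 159142*(-1/320228) = -79571/160114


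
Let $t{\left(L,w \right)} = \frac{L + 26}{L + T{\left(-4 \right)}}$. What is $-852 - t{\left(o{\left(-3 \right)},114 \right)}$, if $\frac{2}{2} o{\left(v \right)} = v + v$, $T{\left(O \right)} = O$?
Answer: $-850$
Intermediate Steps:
$o{\left(v \right)} = 2 v$ ($o{\left(v \right)} = v + v = 2 v$)
$t{\left(L,w \right)} = \frac{26 + L}{-4 + L}$ ($t{\left(L,w \right)} = \frac{L + 26}{L - 4} = \frac{26 + L}{-4 + L}$)
$-852 - t{\left(o{\left(-3 \right)},114 \right)} = -852 - \frac{26 + 2 \left(-3\right)}{-4 + 2 \left(-3\right)} = -852 - \frac{26 - 6}{-4 - 6} = -852 - \frac{1}{-10} \cdot 20 = -852 - \left(- \frac{1}{10}\right) 20 = -852 - -2 = -852 + 2 = -850$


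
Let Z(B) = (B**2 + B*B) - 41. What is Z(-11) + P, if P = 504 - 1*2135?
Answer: -1430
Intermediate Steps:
P = -1631 (P = 504 - 2135 = -1631)
Z(B) = -41 + 2*B**2 (Z(B) = (B**2 + B**2) - 41 = 2*B**2 - 41 = -41 + 2*B**2)
Z(-11) + P = (-41 + 2*(-11)**2) - 1631 = (-41 + 2*121) - 1631 = (-41 + 242) - 1631 = 201 - 1631 = -1430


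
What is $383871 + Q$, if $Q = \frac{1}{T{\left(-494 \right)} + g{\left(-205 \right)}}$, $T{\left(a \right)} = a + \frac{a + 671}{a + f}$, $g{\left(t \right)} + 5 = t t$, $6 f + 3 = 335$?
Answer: $\frac{20977661489951}{54647685} \approx 3.8387 \cdot 10^{5}$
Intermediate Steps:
$f = \frac{166}{3}$ ($f = - \frac{1}{2} + \frac{1}{6} \cdot 335 = - \frac{1}{2} + \frac{335}{6} = \frac{166}{3} \approx 55.333$)
$g{\left(t \right)} = -5 + t^{2}$ ($g{\left(t \right)} = -5 + t t = -5 + t^{2}$)
$T{\left(a \right)} = a + \frac{671 + a}{\frac{166}{3} + a}$ ($T{\left(a \right)} = a + \frac{a + 671}{a + \frac{166}{3}} = a + \frac{671 + a}{\frac{166}{3} + a}$)
$Q = \frac{1316}{54647685}$ ($Q = \frac{1}{\frac{2013 + 3 \left(-494\right)^{2} + 169 \left(-494\right)}{166 + 3 \left(-494\right)} - \left(5 - \left(-205\right)^{2}\right)} = \frac{1}{\frac{2013 + 3 \cdot 244036 - 83486}{166 - 1482} + \left(-5 + 42025\right)} = \frac{1}{\frac{2013 + 732108 - 83486}{-1316} + 42020} = \frac{1}{\left(- \frac{1}{1316}\right) 650635 + 42020} = \frac{1}{- \frac{650635}{1316} + 42020} = \frac{1}{\frac{54647685}{1316}} = \frac{1316}{54647685} \approx 2.4082 \cdot 10^{-5}$)
$383871 + Q = 383871 + \frac{1316}{54647685} = \frac{20977661489951}{54647685}$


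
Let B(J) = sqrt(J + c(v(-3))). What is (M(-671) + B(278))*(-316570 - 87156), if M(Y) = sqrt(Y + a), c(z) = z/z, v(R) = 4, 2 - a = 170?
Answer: -1211178*sqrt(31) - 403726*I*sqrt(839) ≈ -6.7436e+6 - 1.1694e+7*I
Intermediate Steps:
a = -168 (a = 2 - 1*170 = 2 - 170 = -168)
c(z) = 1
M(Y) = sqrt(-168 + Y) (M(Y) = sqrt(Y - 168) = sqrt(-168 + Y))
B(J) = sqrt(1 + J) (B(J) = sqrt(J + 1) = sqrt(1 + J))
(M(-671) + B(278))*(-316570 - 87156) = (sqrt(-168 - 671) + sqrt(1 + 278))*(-316570 - 87156) = (sqrt(-839) + sqrt(279))*(-403726) = (I*sqrt(839) + 3*sqrt(31))*(-403726) = (3*sqrt(31) + I*sqrt(839))*(-403726) = -1211178*sqrt(31) - 403726*I*sqrt(839)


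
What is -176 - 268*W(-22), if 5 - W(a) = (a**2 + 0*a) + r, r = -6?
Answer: 126588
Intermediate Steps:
W(a) = 11 - a**2 (W(a) = 5 - ((a**2 + 0*a) - 6) = 5 - ((a**2 + 0) - 6) = 5 - (a**2 - 6) = 5 - (-6 + a**2) = 5 + (6 - a**2) = 11 - a**2)
-176 - 268*W(-22) = -176 - 268*(11 - 1*(-22)**2) = -176 - 268*(11 - 1*484) = -176 - 268*(11 - 484) = -176 - 268*(-473) = -176 + 126764 = 126588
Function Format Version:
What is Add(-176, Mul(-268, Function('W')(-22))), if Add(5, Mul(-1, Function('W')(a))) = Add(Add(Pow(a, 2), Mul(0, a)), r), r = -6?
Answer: 126588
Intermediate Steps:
Function('W')(a) = Add(11, Mul(-1, Pow(a, 2))) (Function('W')(a) = Add(5, Mul(-1, Add(Add(Pow(a, 2), Mul(0, a)), -6))) = Add(5, Mul(-1, Add(Add(Pow(a, 2), 0), -6))) = Add(5, Mul(-1, Add(Pow(a, 2), -6))) = Add(5, Mul(-1, Add(-6, Pow(a, 2)))) = Add(5, Add(6, Mul(-1, Pow(a, 2)))) = Add(11, Mul(-1, Pow(a, 2))))
Add(-176, Mul(-268, Function('W')(-22))) = Add(-176, Mul(-268, Add(11, Mul(-1, Pow(-22, 2))))) = Add(-176, Mul(-268, Add(11, Mul(-1, 484)))) = Add(-176, Mul(-268, Add(11, -484))) = Add(-176, Mul(-268, -473)) = Add(-176, 126764) = 126588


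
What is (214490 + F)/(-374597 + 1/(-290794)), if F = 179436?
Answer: -114551317244/108930560019 ≈ -1.0516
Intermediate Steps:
(214490 + F)/(-374597 + 1/(-290794)) = (214490 + 179436)/(-374597 + 1/(-290794)) = 393926/(-374597 - 1/290794) = 393926/(-108930560019/290794) = 393926*(-290794/108930560019) = -114551317244/108930560019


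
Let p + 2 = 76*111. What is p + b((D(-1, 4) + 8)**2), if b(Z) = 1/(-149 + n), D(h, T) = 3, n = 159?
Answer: 84341/10 ≈ 8434.1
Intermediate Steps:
b(Z) = 1/10 (b(Z) = 1/(-149 + 159) = 1/10)
p = 8434 (p = -2 + 76*111 = -2 + 8436 = 8434)
p + b((D(-1, 4) + 8)**2) = 8434 + 1/10 = 84341/10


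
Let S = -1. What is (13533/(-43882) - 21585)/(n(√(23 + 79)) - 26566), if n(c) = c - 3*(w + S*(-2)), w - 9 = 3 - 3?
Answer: 25194745773297/31046808965518 + 947206503*√102/31046808965518 ≈ 0.81182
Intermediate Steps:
w = 9 (w = 9 + (3 - 3) = 9 + 0 = 9)
n(c) = -33 + c (n(c) = c - 3*(9 - 1*(-2)) = c - 3*(9 + 2) = c - 3*11 = c - 33 = -33 + c)
(13533/(-43882) - 21585)/(n(√(23 + 79)) - 26566) = (13533/(-43882) - 21585)/((-33 + √(23 + 79)) - 26566) = (13533*(-1/43882) - 21585)/((-33 + √102) - 26566) = (-13533/43882 - 21585)/(-26599 + √102) = -947206503/(43882*(-26599 + √102))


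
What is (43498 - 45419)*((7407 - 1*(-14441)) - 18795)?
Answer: -5864813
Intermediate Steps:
(43498 - 45419)*((7407 - 1*(-14441)) - 18795) = -1921*((7407 + 14441) - 18795) = -1921*(21848 - 18795) = -1921*3053 = -5864813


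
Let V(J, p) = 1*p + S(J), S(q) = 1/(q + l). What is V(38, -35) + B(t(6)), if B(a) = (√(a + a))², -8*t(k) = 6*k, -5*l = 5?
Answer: -1627/37 ≈ -43.973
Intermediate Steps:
l = -1 (l = -⅕*5 = -1)
t(k) = -3*k/4
S(q) = 1/(-1 + q) (S(q) = 1/(q - 1) = 1/(-1 + q))
V(J, p) = p + 1/(-1 + J) (V(J, p) = 1*p + 1/(-1 + J) = p + 1/(-1 + J))
B(a) = 2*a (B(a) = (√(2*a))² = (√2*√a)² = 2*a)
V(38, -35) + B(t(6)) = (1 - 35*(-1 + 38))/(-1 + 38) + 2*(-¾*6) = (1 - 35*37)/37 + 2*(-9/2) = (1 - 1295)/37 - 9 = (1/37)*(-1294) - 9 = -1294/37 - 9 = -1627/37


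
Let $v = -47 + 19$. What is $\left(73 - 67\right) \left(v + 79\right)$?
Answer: $306$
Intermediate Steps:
$v = -28$
$\left(73 - 67\right) \left(v + 79\right) = \left(73 - 67\right) \left(-28 + 79\right) = \left(73 - 67\right) 51 = 6 \cdot 51 = 306$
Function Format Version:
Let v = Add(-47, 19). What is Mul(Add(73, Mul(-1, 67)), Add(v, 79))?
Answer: 306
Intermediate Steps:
v = -28
Mul(Add(73, Mul(-1, 67)), Add(v, 79)) = Mul(Add(73, Mul(-1, 67)), Add(-28, 79)) = Mul(Add(73, -67), 51) = Mul(6, 51) = 306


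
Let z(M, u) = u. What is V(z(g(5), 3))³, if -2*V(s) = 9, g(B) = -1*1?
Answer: -729/8 ≈ -91.125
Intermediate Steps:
g(B) = -1
V(s) = -9/2 (V(s) = -½*9 = -9/2)
V(z(g(5), 3))³ = (-9/2)³ = -729/8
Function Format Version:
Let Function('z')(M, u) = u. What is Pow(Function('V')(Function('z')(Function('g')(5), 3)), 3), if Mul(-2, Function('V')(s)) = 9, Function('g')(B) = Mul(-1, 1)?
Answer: Rational(-729, 8) ≈ -91.125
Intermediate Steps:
Function('g')(B) = -1
Function('V')(s) = Rational(-9, 2) (Function('V')(s) = Mul(Rational(-1, 2), 9) = Rational(-9, 2))
Pow(Function('V')(Function('z')(Function('g')(5), 3)), 3) = Pow(Rational(-9, 2), 3) = Rational(-729, 8)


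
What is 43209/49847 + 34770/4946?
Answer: 973445952/123271631 ≈ 7.8968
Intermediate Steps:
43209/49847 + 34770/4946 = 43209*(1/49847) + 34770*(1/4946) = 43209/49847 + 17385/2473 = 973445952/123271631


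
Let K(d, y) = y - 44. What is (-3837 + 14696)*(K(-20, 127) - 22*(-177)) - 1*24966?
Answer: 43161277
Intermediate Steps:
K(d, y) = -44 + y
(-3837 + 14696)*(K(-20, 127) - 22*(-177)) - 1*24966 = (-3837 + 14696)*((-44 + 127) - 22*(-177)) - 1*24966 = 10859*(83 + 3894) - 24966 = 10859*3977 - 24966 = 43186243 - 24966 = 43161277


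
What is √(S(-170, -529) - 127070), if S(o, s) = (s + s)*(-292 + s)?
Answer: 2*√185387 ≈ 861.13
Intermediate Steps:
S(o, s) = 2*s*(-292 + s) (S(o, s) = (2*s)*(-292 + s) = 2*s*(-292 + s))
√(S(-170, -529) - 127070) = √(2*(-529)*(-292 - 529) - 127070) = √(2*(-529)*(-821) - 127070) = √(868618 - 127070) = √741548 = 2*√185387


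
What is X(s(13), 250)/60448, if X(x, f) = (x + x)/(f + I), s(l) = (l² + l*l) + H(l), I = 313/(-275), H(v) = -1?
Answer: 92675/2068439888 ≈ 4.4804e-5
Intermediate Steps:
I = -313/275 (I = 313*(-1/275) = -313/275 ≈ -1.1382)
s(l) = -1 + 2*l² (s(l) = (l² + l*l) - 1 = (l² + l²) - 1 = 2*l² - 1 = -1 + 2*l²)
X(x, f) = 2*x/(-313/275 + f) (X(x, f) = (x + x)/(f - 313/275) = (2*x)/(-313/275 + f) = 2*x/(-313/275 + f))
X(s(13), 250)/60448 = (550*(-1 + 2*13²)/(-313 + 275*250))/60448 = (550*(-1 + 2*169)/(-313 + 68750))*(1/60448) = (550*(-1 + 338)/68437)*(1/60448) = (550*337*(1/68437))*(1/60448) = (185350/68437)*(1/60448) = 92675/2068439888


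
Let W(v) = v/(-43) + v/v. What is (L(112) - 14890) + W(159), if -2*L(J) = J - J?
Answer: -640386/43 ≈ -14893.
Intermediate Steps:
L(J) = 0 (L(J) = -(J - J)/2 = -1/2*0 = 0)
W(v) = 1 - v/43 (W(v) = v*(-1/43) + 1 = -v/43 + 1 = 1 - v/43)
(L(112) - 14890) + W(159) = (0 - 14890) + (1 - 1/43*159) = -14890 + (1 - 159/43) = -14890 - 116/43 = -640386/43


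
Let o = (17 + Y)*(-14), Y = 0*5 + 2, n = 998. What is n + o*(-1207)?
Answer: 322060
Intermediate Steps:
Y = 2 (Y = 0 + 2 = 2)
o = -266 (o = (17 + 2)*(-14) = 19*(-14) = -266)
n + o*(-1207) = 998 - 266*(-1207) = 998 + 321062 = 322060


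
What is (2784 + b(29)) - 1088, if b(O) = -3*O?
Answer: 1609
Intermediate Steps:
(2784 + b(29)) - 1088 = (2784 - 3*29) - 1088 = (2784 - 87) - 1088 = 2697 - 1088 = 1609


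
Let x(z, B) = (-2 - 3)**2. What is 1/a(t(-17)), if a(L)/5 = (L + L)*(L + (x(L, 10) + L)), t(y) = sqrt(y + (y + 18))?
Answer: I*(-25 + 8*I)/27560 ≈ -0.00029028 - 0.00090711*I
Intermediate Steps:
x(z, B) = 25 (x(z, B) = (-5)**2 = 25)
t(y) = sqrt(18 + 2*y) (t(y) = sqrt(y + (18 + y)) = sqrt(18 + 2*y))
a(L) = 10*L*(25 + 2*L) (a(L) = 5*((L + L)*(L + (25 + L))) = 5*((2*L)*(25 + 2*L)) = 5*(2*L*(25 + 2*L)) = 10*L*(25 + 2*L))
1/a(t(-17)) = 1/(10*sqrt(18 + 2*(-17))*(25 + 2*sqrt(18 + 2*(-17)))) = 1/(10*sqrt(18 - 34)*(25 + 2*sqrt(18 - 34))) = 1/(10*sqrt(-16)*(25 + 2*sqrt(-16))) = 1/(10*(4*I)*(25 + 2*(4*I))) = 1/(10*(4*I)*(25 + 8*I)) = 1/(40*I*(25 + 8*I)) = -I*(25 - 8*I)/27560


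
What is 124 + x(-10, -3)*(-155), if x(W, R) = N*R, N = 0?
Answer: 124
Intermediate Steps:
x(W, R) = 0 (x(W, R) = 0*R = 0)
124 + x(-10, -3)*(-155) = 124 + 0*(-155) = 124 + 0 = 124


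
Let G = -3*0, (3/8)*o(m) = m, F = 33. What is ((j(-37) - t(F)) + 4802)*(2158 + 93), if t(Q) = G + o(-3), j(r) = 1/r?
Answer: 400608219/37 ≈ 1.0827e+7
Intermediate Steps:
o(m) = 8*m/3
G = 0
t(Q) = -8 (t(Q) = 0 + (8/3)*(-3) = 0 - 8 = -8)
((j(-37) - t(F)) + 4802)*(2158 + 93) = ((1/(-37) - 1*(-8)) + 4802)*(2158 + 93) = ((-1/37 + 8) + 4802)*2251 = (295/37 + 4802)*2251 = (177969/37)*2251 = 400608219/37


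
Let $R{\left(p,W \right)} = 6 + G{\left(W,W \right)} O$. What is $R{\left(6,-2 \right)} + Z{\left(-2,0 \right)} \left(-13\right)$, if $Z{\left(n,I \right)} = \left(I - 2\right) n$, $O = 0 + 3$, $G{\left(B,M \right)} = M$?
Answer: $-52$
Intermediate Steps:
$O = 3$
$R{\left(p,W \right)} = 6 + 3 W$ ($R{\left(p,W \right)} = 6 + W 3 = 6 + 3 W$)
$Z{\left(n,I \right)} = n \left(-2 + I\right)$ ($Z{\left(n,I \right)} = \left(-2 + I\right) n = n \left(-2 + I\right)$)
$R{\left(6,-2 \right)} + Z{\left(-2,0 \right)} \left(-13\right) = \left(6 + 3 \left(-2\right)\right) + - 2 \left(-2 + 0\right) \left(-13\right) = \left(6 - 6\right) + \left(-2\right) \left(-2\right) \left(-13\right) = 0 + 4 \left(-13\right) = 0 - 52 = -52$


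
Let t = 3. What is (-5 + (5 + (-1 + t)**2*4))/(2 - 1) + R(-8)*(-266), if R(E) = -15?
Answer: 4006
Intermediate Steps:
(-5 + (5 + (-1 + t)**2*4))/(2 - 1) + R(-8)*(-266) = (-5 + (5 + (-1 + 3)**2*4))/(2 - 1) - 15*(-266) = (-5 + (5 + 2**2*4))/1 + 3990 = 1*(-5 + (5 + 4*4)) + 3990 = 1*(-5 + (5 + 16)) + 3990 = 1*(-5 + 21) + 3990 = 1*16 + 3990 = 16 + 3990 = 4006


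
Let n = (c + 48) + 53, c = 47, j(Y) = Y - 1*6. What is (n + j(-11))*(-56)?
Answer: -7336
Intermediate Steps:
j(Y) = -6 + Y (j(Y) = Y - 6 = -6 + Y)
n = 148 (n = (47 + 48) + 53 = 95 + 53 = 148)
(n + j(-11))*(-56) = (148 + (-6 - 11))*(-56) = (148 - 17)*(-56) = 131*(-56) = -7336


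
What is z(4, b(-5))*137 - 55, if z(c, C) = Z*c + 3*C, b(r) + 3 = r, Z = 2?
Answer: -2247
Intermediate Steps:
b(r) = -3 + r
z(c, C) = 2*c + 3*C
z(4, b(-5))*137 - 55 = (2*4 + 3*(-3 - 5))*137 - 55 = (8 + 3*(-8))*137 - 55 = (8 - 24)*137 - 55 = -16*137 - 55 = -2192 - 55 = -2247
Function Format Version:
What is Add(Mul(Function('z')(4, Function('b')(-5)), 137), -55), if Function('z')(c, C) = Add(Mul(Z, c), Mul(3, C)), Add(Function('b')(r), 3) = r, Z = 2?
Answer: -2247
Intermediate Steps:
Function('b')(r) = Add(-3, r)
Function('z')(c, C) = Add(Mul(2, c), Mul(3, C))
Add(Mul(Function('z')(4, Function('b')(-5)), 137), -55) = Add(Mul(Add(Mul(2, 4), Mul(3, Add(-3, -5))), 137), -55) = Add(Mul(Add(8, Mul(3, -8)), 137), -55) = Add(Mul(Add(8, -24), 137), -55) = Add(Mul(-16, 137), -55) = Add(-2192, -55) = -2247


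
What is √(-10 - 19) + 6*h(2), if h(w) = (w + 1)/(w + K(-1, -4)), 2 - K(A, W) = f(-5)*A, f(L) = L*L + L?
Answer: ¾ + I*√29 ≈ 0.75 + 5.3852*I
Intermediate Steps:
f(L) = L + L² (f(L) = L² + L = L + L²)
K(A, W) = 2 - 20*A (K(A, W) = 2 - (-5*(1 - 5))*A = 2 - (-5*(-4))*A = 2 - 20*A)
h(w) = (1 + w)/(22 + w) (h(w) = (w + 1)/(w + (2 - 20*(-1))) = (1 + w)/(w + (2 + 20)) = (1 + w)/(w + 22) = (1 + w)/(22 + w))
√(-10 - 19) + 6*h(2) = √(-10 - 19) + 6*((1 + 2)/(22 + 2)) = √(-29) + 6*(3/24) = I*√29 + 6*((1/24)*3) = I*√29 + 6*(⅛) = I*√29 + ¾ = ¾ + I*√29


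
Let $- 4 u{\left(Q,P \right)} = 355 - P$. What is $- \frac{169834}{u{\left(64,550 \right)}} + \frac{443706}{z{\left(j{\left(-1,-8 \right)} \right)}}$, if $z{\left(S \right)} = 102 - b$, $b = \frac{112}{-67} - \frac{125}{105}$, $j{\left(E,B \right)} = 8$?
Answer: $\frac{21507483914}{28770495} \approx 747.55$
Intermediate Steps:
$u{\left(Q,P \right)} = - \frac{355}{4} + \frac{P}{4}$ ($u{\left(Q,P \right)} = - \frac{355 - P}{4} = - \frac{355}{4} + \frac{P}{4}$)
$b = - \frac{4027}{1407}$ ($b = 112 \left(- \frac{1}{67}\right) - \frac{25}{21} = - \frac{112}{67} - \frac{25}{21} = - \frac{4027}{1407} \approx -2.8621$)
$z{\left(S \right)} = \frac{147541}{1407}$ ($z{\left(S \right)} = 102 - - \frac{4027}{1407} = 102 + \frac{4027}{1407} = \frac{147541}{1407}$)
$- \frac{169834}{u{\left(64,550 \right)}} + \frac{443706}{z{\left(j{\left(-1,-8 \right)} \right)}} = - \frac{169834}{- \frac{355}{4} + \frac{1}{4} \cdot 550} + \frac{443706}{\frac{147541}{1407}} = - \frac{169834}{- \frac{355}{4} + \frac{275}{2}} + 443706 \cdot \frac{1407}{147541} = - \frac{169834}{\frac{195}{4}} + \frac{624294342}{147541} = \left(-169834\right) \frac{4}{195} + \frac{624294342}{147541} = - \frac{679336}{195} + \frac{624294342}{147541} = \frac{21507483914}{28770495}$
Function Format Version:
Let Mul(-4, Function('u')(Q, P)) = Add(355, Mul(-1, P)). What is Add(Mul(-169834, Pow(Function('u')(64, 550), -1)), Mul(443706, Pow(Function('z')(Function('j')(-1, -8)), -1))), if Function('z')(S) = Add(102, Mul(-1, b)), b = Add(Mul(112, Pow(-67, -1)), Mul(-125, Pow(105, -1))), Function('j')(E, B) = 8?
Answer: Rational(21507483914, 28770495) ≈ 747.55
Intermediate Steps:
Function('u')(Q, P) = Add(Rational(-355, 4), Mul(Rational(1, 4), P)) (Function('u')(Q, P) = Mul(Rational(-1, 4), Add(355, Mul(-1, P))) = Add(Rational(-355, 4), Mul(Rational(1, 4), P)))
b = Rational(-4027, 1407) (b = Add(Mul(112, Rational(-1, 67)), Mul(-125, Rational(1, 105))) = Add(Rational(-112, 67), Rational(-25, 21)) = Rational(-4027, 1407) ≈ -2.8621)
Function('z')(S) = Rational(147541, 1407) (Function('z')(S) = Add(102, Mul(-1, Rational(-4027, 1407))) = Add(102, Rational(4027, 1407)) = Rational(147541, 1407))
Add(Mul(-169834, Pow(Function('u')(64, 550), -1)), Mul(443706, Pow(Function('z')(Function('j')(-1, -8)), -1))) = Add(Mul(-169834, Pow(Add(Rational(-355, 4), Mul(Rational(1, 4), 550)), -1)), Mul(443706, Pow(Rational(147541, 1407), -1))) = Add(Mul(-169834, Pow(Add(Rational(-355, 4), Rational(275, 2)), -1)), Mul(443706, Rational(1407, 147541))) = Add(Mul(-169834, Pow(Rational(195, 4), -1)), Rational(624294342, 147541)) = Add(Mul(-169834, Rational(4, 195)), Rational(624294342, 147541)) = Add(Rational(-679336, 195), Rational(624294342, 147541)) = Rational(21507483914, 28770495)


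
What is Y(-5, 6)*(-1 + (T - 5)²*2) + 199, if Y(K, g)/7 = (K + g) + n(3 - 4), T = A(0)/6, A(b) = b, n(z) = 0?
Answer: 542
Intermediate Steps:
T = 0 (T = 0/6 = 0*(⅙) = 0)
Y(K, g) = 7*K + 7*g (Y(K, g) = 7*((K + g) + 0) = 7*(K + g) = 7*K + 7*g)
Y(-5, 6)*(-1 + (T - 5)²*2) + 199 = (7*(-5) + 7*6)*(-1 + (0 - 5)²*2) + 199 = (-35 + 42)*(-1 + (-5)²*2) + 199 = 7*(-1 + 25*2) + 199 = 7*(-1 + 50) + 199 = 7*49 + 199 = 343 + 199 = 542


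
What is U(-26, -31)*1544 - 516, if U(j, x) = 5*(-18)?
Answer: -139476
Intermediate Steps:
U(j, x) = -90
U(-26, -31)*1544 - 516 = -90*1544 - 516 = -138960 - 516 = -139476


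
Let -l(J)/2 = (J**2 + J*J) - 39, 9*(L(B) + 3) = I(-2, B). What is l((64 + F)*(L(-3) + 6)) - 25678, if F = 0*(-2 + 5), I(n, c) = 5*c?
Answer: -492544/9 ≈ -54727.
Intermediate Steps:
L(B) = -3 + 5*B/9 (L(B) = -3 + (5*B)/9 = -3 + 5*B/9)
F = 0 (F = 0*3 = 0)
l(J) = 78 - 4*J**2 (l(J) = -2*((J**2 + J*J) - 39) = -2*((J**2 + J**2) - 39) = -2*(2*J**2 - 39) = -2*(-39 + 2*J**2) = 78 - 4*J**2)
l((64 + F)*(L(-3) + 6)) - 25678 = (78 - 4*(64 + 0)**2*((-3 + (5/9)*(-3)) + 6)**2) - 25678 = (78 - 4*4096*((-3 - 5/3) + 6)**2) - 25678 = (78 - 4*4096*(-14/3 + 6)**2) - 25678 = (78 - 4*(64*(4/3))**2) - 25678 = (78 - 4*(256/3)**2) - 25678 = (78 - 4*65536/9) - 25678 = (78 - 262144/9) - 25678 = -261442/9 - 25678 = -492544/9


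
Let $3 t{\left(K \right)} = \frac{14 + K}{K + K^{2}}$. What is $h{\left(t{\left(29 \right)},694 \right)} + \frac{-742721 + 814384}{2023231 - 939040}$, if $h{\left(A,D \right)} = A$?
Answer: $\frac{77886881}{943246170} \approx 0.082573$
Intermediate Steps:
$t{\left(K \right)} = \frac{14 + K}{3 \left(K + K^{2}\right)}$ ($t{\left(K \right)} = \frac{\left(14 + K\right) \frac{1}{K + K^{2}}}{3} = \frac{\frac{1}{K + K^{2}} \left(14 + K\right)}{3} = \frac{14 + K}{3 \left(K + K^{2}\right)}$)
$h{\left(t{\left(29 \right)},694 \right)} + \frac{-742721 + 814384}{2023231 - 939040} = \frac{14 + 29}{3 \cdot 29 \left(1 + 29\right)} + \frac{-742721 + 814384}{2023231 - 939040} = \frac{1}{3} \cdot \frac{1}{29} \cdot \frac{1}{30} \cdot 43 + \frac{71663}{2023231 - 939040} = \frac{43}{2610} + \frac{71663}{1084191} = \frac{77886881}{943246170}$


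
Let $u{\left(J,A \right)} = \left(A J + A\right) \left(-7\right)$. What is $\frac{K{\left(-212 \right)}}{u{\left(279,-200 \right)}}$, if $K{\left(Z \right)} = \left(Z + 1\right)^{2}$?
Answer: $\frac{44521}{392000} \approx 0.11357$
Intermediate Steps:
$K{\left(Z \right)} = \left(1 + Z\right)^{2}$
$u{\left(J,A \right)} = - 7 A - 7 A J$ ($u{\left(J,A \right)} = \left(A + A J\right) \left(-7\right) = - 7 A - 7 A J$)
$\frac{K{\left(-212 \right)}}{u{\left(279,-200 \right)}} = \frac{\left(1 - 212\right)^{2}}{\left(-7\right) \left(-200\right) \left(1 + 279\right)} = \frac{\left(-211\right)^{2}}{\left(-7\right) \left(-200\right) 280} = \frac{44521}{392000}$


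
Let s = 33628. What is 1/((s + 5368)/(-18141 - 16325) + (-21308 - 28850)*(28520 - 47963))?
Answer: 17233/16806000603104 ≈ 1.0254e-9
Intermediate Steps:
1/((s + 5368)/(-18141 - 16325) + (-21308 - 28850)*(28520 - 47963)) = 1/((33628 + 5368)/(-18141 - 16325) + (-21308 - 28850)*(28520 - 47963)) = 1/(38996/(-34466) - 50158*(-19443)) = 1/(38996*(-1/34466) + 975221994) = 1/(-19498/17233 + 975221994) = 1/(16806000603104/17233) = 17233/16806000603104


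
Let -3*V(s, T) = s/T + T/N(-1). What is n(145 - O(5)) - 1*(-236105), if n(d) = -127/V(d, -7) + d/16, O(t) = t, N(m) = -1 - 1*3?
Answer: 68939119/292 ≈ 2.3609e+5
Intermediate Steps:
N(m) = -4 (N(m) = -1 - 3 = -4)
V(s, T) = T/12 - s/(3*T) (V(s, T) = -(s/T + T/(-4))/3 = -(s/T + T*(-1/4))/3 = -(s/T - T/4)/3 = -(-T/4 + s/T)/3 = T/12 - s/(3*T))
n(d) = -127/(-7/12 + d/21) + d/16 (n(d) = -127/((1/12)*(-7) - 1/3*d/(-7)) + d/16 = -127/(-7/12 - 1/3*d*(-1/7)) + d*(1/16) = -127/(-7/12 + d/21) + d/16)
n(145 - O(5)) - 1*(-236105) = (170688 + (145 - 1*5)*(49 - 4*(145 - 1*5)))/(16*(49 - 4*(145 - 1*5))) - 1*(-236105) = (170688 + (145 - 5)*(49 - 4*(145 - 5)))/(16*(49 - 4*(145 - 5))) + 236105 = (170688 + 140*(49 - 4*140))/(16*(49 - 4*140)) + 236105 = (170688 + 140*(49 - 560))/(16*(49 - 560)) + 236105 = (1/16)*(170688 + 140*(-511))/(-511) + 236105 = (1/16)*(-1/511)*(170688 - 71540) + 236105 = (1/16)*(-1/511)*99148 + 236105 = -3541/292 + 236105 = 68939119/292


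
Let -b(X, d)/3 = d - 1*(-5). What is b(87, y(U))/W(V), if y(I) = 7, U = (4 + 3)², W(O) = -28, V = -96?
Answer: 9/7 ≈ 1.2857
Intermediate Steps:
U = 49 (U = 7² = 49)
b(X, d) = -15 - 3*d (b(X, d) = -3*(d - 1*(-5)) = -3*(d + 5) = -3*(5 + d) = -15 - 3*d)
b(87, y(U))/W(V) = (-15 - 3*7)/(-28) = (-15 - 21)*(-1/28) = -36*(-1/28) = 9/7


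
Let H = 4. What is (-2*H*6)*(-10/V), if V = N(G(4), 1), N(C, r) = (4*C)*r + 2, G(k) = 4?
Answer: 80/3 ≈ 26.667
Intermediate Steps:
N(C, r) = 2 + 4*C*r (N(C, r) = 4*C*r + 2 = 2 + 4*C*r)
V = 18 (V = 2 + 4*4*1 = 2 + 16 = 18)
(-2*H*6)*(-10/V) = (-2*4*6)*(-10/18) = (-8*6)*(-10*1/18) = -48*(-5/9) = 80/3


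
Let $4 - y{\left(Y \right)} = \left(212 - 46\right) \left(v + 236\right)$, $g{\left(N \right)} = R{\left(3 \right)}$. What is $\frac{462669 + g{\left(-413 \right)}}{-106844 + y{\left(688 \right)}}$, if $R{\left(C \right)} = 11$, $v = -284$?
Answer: $- \frac{57835}{12359} \approx -4.6796$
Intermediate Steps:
$g{\left(N \right)} = 11$
$y{\left(Y \right)} = 7972$ ($y{\left(Y \right)} = 4 - \left(212 - 46\right) \left(-284 + 236\right) = 4 - 166 \left(-48\right) = 4 - -7968 = 4 + 7968 = 7972$)
$\frac{462669 + g{\left(-413 \right)}}{-106844 + y{\left(688 \right)}} = \frac{462669 + 11}{-106844 + 7972} = \frac{462680}{-98872} = 462680 \left(- \frac{1}{98872}\right) = - \frac{57835}{12359}$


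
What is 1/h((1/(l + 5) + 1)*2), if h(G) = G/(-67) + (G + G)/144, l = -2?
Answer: -1809/5 ≈ -361.80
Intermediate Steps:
h(G) = -5*G/4824 (h(G) = G*(-1/67) + (2*G)*(1/144) = -G/67 + G/72 = -5*G/4824)
1/h((1/(l + 5) + 1)*2) = 1/(-5*(1/(-2 + 5) + 1)*2/4824) = 1/(-5*(1/3 + 1)*2/4824) = 1/(-5*2/3618) = 1/(-5/4824*8/3) = 1/(-5/1809) = -1809/5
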